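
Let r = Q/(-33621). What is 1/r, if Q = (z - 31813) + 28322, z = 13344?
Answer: -33621/9853 ≈ -3.4123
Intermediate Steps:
Q = 9853 (Q = (13344 - 31813) + 28322 = -18469 + 28322 = 9853)
r = -9853/33621 (r = 9853/(-33621) = 9853*(-1/33621) = -9853/33621 ≈ -0.29306)
1/r = 1/(-9853/33621) = -33621/9853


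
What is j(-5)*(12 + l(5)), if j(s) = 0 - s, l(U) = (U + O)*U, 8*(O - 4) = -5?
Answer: 2155/8 ≈ 269.38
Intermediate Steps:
O = 27/8 (O = 4 + (⅛)*(-5) = 4 - 5/8 = 27/8 ≈ 3.3750)
l(U) = U*(27/8 + U) (l(U) = (U + 27/8)*U = (27/8 + U)*U = U*(27/8 + U))
j(s) = -s
j(-5)*(12 + l(5)) = (-1*(-5))*(12 + (⅛)*5*(27 + 8*5)) = 5*(12 + (⅛)*5*(27 + 40)) = 5*(12 + (⅛)*5*67) = 5*(12 + 335/8) = 5*(431/8) = 2155/8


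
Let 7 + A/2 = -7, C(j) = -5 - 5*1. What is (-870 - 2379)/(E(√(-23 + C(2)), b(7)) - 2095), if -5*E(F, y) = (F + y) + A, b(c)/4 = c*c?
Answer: 172895535/113273482 - 16245*I*√33/113273482 ≈ 1.5264 - 0.00082385*I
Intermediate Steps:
b(c) = 4*c² (b(c) = 4*(c*c) = 4*c²)
C(j) = -10 (C(j) = -5 - 5 = -10)
A = -28 (A = -14 + 2*(-7) = -14 - 14 = -28)
E(F, y) = 28/5 - F/5 - y/5 (E(F, y) = -((F + y) - 28)/5 = -(-28 + F + y)/5 = 28/5 - F/5 - y/5)
(-870 - 2379)/(E(√(-23 + C(2)), b(7)) - 2095) = (-870 - 2379)/((28/5 - √(-23 - 10)/5 - 4*7²/5) - 2095) = -3249/((28/5 - I*√33/5 - 4*49/5) - 2095) = -3249/((28/5 - I*√33/5 - ⅕*196) - 2095) = -3249/((28/5 - I*√33/5 - 196/5) - 2095) = -3249/((-168/5 - I*√33/5) - 2095) = -3249/(-10643/5 - I*√33/5)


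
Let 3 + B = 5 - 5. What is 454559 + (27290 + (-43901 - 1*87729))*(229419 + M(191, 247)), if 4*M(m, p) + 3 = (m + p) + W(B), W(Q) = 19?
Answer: -23948966491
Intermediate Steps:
B = -3 (B = -3 + (5 - 5) = -3 + 0 = -3)
M(m, p) = 4 + m/4 + p/4 (M(m, p) = -¾ + ((m + p) + 19)/4 = -¾ + (19 + m + p)/4 = -¾ + (19/4 + m/4 + p/4) = 4 + m/4 + p/4)
454559 + (27290 + (-43901 - 1*87729))*(229419 + M(191, 247)) = 454559 + (27290 + (-43901 - 1*87729))*(229419 + (4 + (¼)*191 + (¼)*247)) = 454559 + (27290 + (-43901 - 87729))*(229419 + (4 + 191/4 + 247/4)) = 454559 + (27290 - 131630)*(229419 + 227/2) = 454559 - 104340*459065/2 = 454559 - 23949421050 = -23948966491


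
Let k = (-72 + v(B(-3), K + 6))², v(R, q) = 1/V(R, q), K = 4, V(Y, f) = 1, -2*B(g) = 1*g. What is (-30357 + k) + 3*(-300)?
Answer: -26216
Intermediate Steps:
B(g) = -g/2
v(R, q) = 1 (v(R, q) = 1/1 = 1)
k = 5041 (k = (-72 + 1)² = (-71)² = 5041)
(-30357 + k) + 3*(-300) = (-30357 + 5041) + 3*(-300) = -25316 - 900 = -26216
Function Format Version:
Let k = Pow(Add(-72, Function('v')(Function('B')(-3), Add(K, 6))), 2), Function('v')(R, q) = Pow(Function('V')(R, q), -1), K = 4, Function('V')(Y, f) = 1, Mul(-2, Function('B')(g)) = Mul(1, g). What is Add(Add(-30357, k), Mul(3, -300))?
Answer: -26216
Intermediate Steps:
Function('B')(g) = Mul(Rational(-1, 2), g) (Function('B')(g) = Mul(Rational(-1, 2), Mul(1, g)) = Mul(Rational(-1, 2), g))
Function('v')(R, q) = 1 (Function('v')(R, q) = Pow(1, -1) = 1)
k = 5041 (k = Pow(Add(-72, 1), 2) = Pow(-71, 2) = 5041)
Add(Add(-30357, k), Mul(3, -300)) = Add(Add(-30357, 5041), Mul(3, -300)) = Add(-25316, -900) = -26216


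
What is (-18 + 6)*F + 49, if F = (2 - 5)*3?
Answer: 157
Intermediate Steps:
F = -9 (F = -3*3 = -9)
(-18 + 6)*F + 49 = (-18 + 6)*(-9) + 49 = -12*(-9) + 49 = 108 + 49 = 157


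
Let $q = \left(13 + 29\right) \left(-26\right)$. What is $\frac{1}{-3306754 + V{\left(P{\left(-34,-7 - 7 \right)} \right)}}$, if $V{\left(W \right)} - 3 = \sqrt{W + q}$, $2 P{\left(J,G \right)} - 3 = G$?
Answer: $- \frac{6613502}{21869204354197} - \frac{i \sqrt{4390}}{21869204354197} \approx -3.0241 \cdot 10^{-7} - 3.0297 \cdot 10^{-12} i$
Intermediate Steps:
$q = -1092$ ($q = 42 \left(-26\right) = -1092$)
$P{\left(J,G \right)} = \frac{3}{2} + \frac{G}{2}$
$V{\left(W \right)} = 3 + \sqrt{-1092 + W}$ ($V{\left(W \right)} = 3 + \sqrt{W - 1092} = 3 + \sqrt{-1092 + W}$)
$\frac{1}{-3306754 + V{\left(P{\left(-34,-7 - 7 \right)} \right)}} = \frac{1}{-3306754 + \left(3 + \sqrt{-1092 + \left(\frac{3}{2} + \frac{-7 - 7}{2}\right)}\right)} = \frac{1}{-3306754 + \left(3 + \sqrt{-1092 + \left(\frac{3}{2} + \frac{1}{2} \left(-14\right)\right)}\right)} = \frac{1}{-3306754 + \left(3 + \sqrt{-1092 + \left(\frac{3}{2} - 7\right)}\right)} = \frac{1}{-3306754 + \left(3 + \sqrt{-1092 - \frac{11}{2}}\right)} = \frac{1}{-3306754 + \left(3 + \sqrt{- \frac{2195}{2}}\right)} = \frac{1}{-3306754 + \left(3 + \frac{i \sqrt{4390}}{2}\right)} = \frac{1}{-3306751 + \frac{i \sqrt{4390}}{2}}$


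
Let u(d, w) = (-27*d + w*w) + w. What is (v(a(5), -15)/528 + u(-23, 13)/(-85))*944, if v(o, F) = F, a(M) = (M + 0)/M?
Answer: -8363427/935 ≈ -8944.8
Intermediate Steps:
a(M) = 1 (a(M) = M/M = 1)
u(d, w) = w + w² - 27*d (u(d, w) = (-27*d + w²) + w = (w² - 27*d) + w = w + w² - 27*d)
(v(a(5), -15)/528 + u(-23, 13)/(-85))*944 = (-15/528 + (13 + 13² - 27*(-23))/(-85))*944 = (-15*1/528 + (13 + 169 + 621)*(-1/85))*944 = (-5/176 + 803*(-1/85))*944 = (-5/176 - 803/85)*944 = -141753/14960*944 = -8363427/935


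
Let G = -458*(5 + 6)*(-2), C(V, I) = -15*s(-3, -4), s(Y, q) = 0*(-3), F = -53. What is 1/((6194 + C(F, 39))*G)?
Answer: 1/62410744 ≈ 1.6023e-8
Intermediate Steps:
s(Y, q) = 0
C(V, I) = 0 (C(V, I) = -15*0 = 0)
G = 10076 (G = -5038*(-2) = -458*(-22) = 10076)
1/((6194 + C(F, 39))*G) = 1/((6194 + 0)*10076) = (1/10076)/6194 = (1/6194)*(1/10076) = 1/62410744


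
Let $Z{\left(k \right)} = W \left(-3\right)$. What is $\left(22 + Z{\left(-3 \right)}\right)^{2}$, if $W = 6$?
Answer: $16$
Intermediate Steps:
$Z{\left(k \right)} = -18$ ($Z{\left(k \right)} = 6 \left(-3\right) = -18$)
$\left(22 + Z{\left(-3 \right)}\right)^{2} = \left(22 - 18\right)^{2} = 4^{2} = 16$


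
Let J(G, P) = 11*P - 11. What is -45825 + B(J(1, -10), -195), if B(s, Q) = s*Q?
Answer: -22230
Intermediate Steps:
J(G, P) = -11 + 11*P
B(s, Q) = Q*s
-45825 + B(J(1, -10), -195) = -45825 - 195*(-11 + 11*(-10)) = -45825 - 195*(-11 - 110) = -45825 - 195*(-121) = -45825 + 23595 = -22230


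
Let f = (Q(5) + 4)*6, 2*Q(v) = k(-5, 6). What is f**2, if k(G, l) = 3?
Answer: 1089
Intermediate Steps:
Q(v) = 3/2 (Q(v) = (1/2)*3 = 3/2)
f = 33 (f = (3/2 + 4)*6 = (11/2)*6 = 33)
f**2 = 33**2 = 1089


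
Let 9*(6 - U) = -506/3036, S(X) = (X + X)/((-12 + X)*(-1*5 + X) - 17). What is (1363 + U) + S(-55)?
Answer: 295923841/216162 ≈ 1369.0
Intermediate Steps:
S(X) = 2*X/(-17 + (-12 + X)*(-5 + X)) (S(X) = (2*X)/((-12 + X)*(-5 + X) - 17) = (2*X)/(-17 + (-12 + X)*(-5 + X)) = 2*X/(-17 + (-12 + X)*(-5 + X)))
U = 325/54 (U = 6 - (-506)/(9*3036) = 6 - ⅑*(-⅙) = 6 + 1/54 = 325/54 ≈ 6.0185)
(1363 + U) + S(-55) = (1363 + 325/54) + 2*(-55)/(43 + (-55)² - 17*(-55)) = 73927/54 + 2*(-55)/(43 + 3025 + 935) = 73927/54 + 2*(-55)/4003 = 73927/54 + 2*(-55)*(1/4003) = 73927/54 - 110/4003 = 295923841/216162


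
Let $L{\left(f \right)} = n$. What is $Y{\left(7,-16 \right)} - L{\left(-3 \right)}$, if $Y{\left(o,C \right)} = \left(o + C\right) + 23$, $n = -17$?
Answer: $31$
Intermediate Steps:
$L{\left(f \right)} = -17$
$Y{\left(o,C \right)} = 23 + C + o$ ($Y{\left(o,C \right)} = \left(C + o\right) + 23 = 23 + C + o$)
$Y{\left(7,-16 \right)} - L{\left(-3 \right)} = \left(23 - 16 + 7\right) - -17 = 14 + 17 = 31$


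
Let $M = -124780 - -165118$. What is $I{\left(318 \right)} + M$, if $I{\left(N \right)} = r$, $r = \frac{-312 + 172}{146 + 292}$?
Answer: $\frac{8833952}{219} \approx 40338.0$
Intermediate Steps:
$M = 40338$ ($M = -124780 + 165118 = 40338$)
$r = - \frac{70}{219}$ ($r = - \frac{140}{438} = \left(-140\right) \frac{1}{438} = - \frac{70}{219} \approx -0.31963$)
$I{\left(N \right)} = - \frac{70}{219}$
$I{\left(318 \right)} + M = - \frac{70}{219} + 40338 = \frac{8833952}{219}$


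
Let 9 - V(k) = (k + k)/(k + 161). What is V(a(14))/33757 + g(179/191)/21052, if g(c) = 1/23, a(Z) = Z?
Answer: 107851241/408625109300 ≈ 0.00026394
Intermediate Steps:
g(c) = 1/23
V(k) = 9 - 2*k/(161 + k) (V(k) = 9 - (k + k)/(k + 161) = 9 - 2*k/(161 + k))
V(a(14))/33757 + g(179/191)/21052 = (7*(207 + 14)/(161 + 14))/33757 + (1/23)/21052 = (7*221/175)*(1/33757) + (1/23)*(1/21052) = (7*(1/175)*221)*(1/33757) + 1/484196 = (221/25)*(1/33757) + 1/484196 = 221/843925 + 1/484196 = 107851241/408625109300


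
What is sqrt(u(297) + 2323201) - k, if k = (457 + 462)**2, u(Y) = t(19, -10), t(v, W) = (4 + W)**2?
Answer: -844561 + 7*sqrt(47413) ≈ -8.4304e+5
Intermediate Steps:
u(Y) = 36 (u(Y) = (4 - 10)**2 = (-6)**2 = 36)
k = 844561 (k = 919**2 = 844561)
sqrt(u(297) + 2323201) - k = sqrt(36 + 2323201) - 1*844561 = sqrt(2323237) - 844561 = 7*sqrt(47413) - 844561 = -844561 + 7*sqrt(47413)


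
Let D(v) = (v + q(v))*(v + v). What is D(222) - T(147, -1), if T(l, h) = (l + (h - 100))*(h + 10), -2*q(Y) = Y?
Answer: 48870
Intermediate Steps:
q(Y) = -Y/2
T(l, h) = (10 + h)*(-100 + h + l) (T(l, h) = (l + (-100 + h))*(10 + h) = (-100 + h + l)*(10 + h) = (10 + h)*(-100 + h + l))
D(v) = v² (D(v) = (v - v/2)*(v + v) = (v/2)*(2*v) = v²)
D(222) - T(147, -1) = 222² - (-1000 + (-1)² - 90*(-1) + 10*147 - 1*147) = 49284 - (-1000 + 1 + 90 + 1470 - 147) = 49284 - 1*414 = 49284 - 414 = 48870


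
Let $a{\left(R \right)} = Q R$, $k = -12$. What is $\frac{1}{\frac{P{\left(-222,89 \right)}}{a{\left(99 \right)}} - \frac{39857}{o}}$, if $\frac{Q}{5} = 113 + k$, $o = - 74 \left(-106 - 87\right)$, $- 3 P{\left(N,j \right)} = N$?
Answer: $- \frac{714028590}{1991593847} \approx -0.35852$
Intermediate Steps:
$P{\left(N,j \right)} = - \frac{N}{3}$
$o = 14282$ ($o = \left(-74\right) \left(-193\right) = 14282$)
$Q = 505$ ($Q = 5 \left(113 - 12\right) = 5 \cdot 101 = 505$)
$a{\left(R \right)} = 505 R$
$\frac{1}{\frac{P{\left(-222,89 \right)}}{a{\left(99 \right)}} - \frac{39857}{o}} = \frac{1}{\frac{\left(- \frac{1}{3}\right) \left(-222\right)}{505 \cdot 99} - \frac{39857}{14282}} = \frac{1}{\frac{74}{49995} - \frac{39857}{14282}} = \frac{1}{- \frac{1991593847}{714028590}} = - \frac{714028590}{1991593847}$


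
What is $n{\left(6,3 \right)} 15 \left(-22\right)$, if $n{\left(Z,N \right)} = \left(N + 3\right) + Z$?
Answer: $-3960$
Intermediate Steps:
$n{\left(Z,N \right)} = 3 + N + Z$ ($n{\left(Z,N \right)} = \left(3 + N\right) + Z = 3 + N + Z$)
$n{\left(6,3 \right)} 15 \left(-22\right) = \left(3 + 3 + 6\right) 15 \left(-22\right) = 12 \cdot 15 \left(-22\right) = 180 \left(-22\right) = -3960$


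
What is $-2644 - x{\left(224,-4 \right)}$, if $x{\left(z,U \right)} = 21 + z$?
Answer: $-2889$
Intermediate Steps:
$-2644 - x{\left(224,-4 \right)} = -2644 - \left(21 + 224\right) = -2644 - 245 = -2889$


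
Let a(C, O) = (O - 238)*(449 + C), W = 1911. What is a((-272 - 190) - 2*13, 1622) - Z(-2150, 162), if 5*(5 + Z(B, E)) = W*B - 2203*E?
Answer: 4195681/5 ≈ 8.3914e+5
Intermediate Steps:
Z(B, E) = -5 - 2203*E/5 + 1911*B/5 (Z(B, E) = -5 + (1911*B - 2203*E)/5 = -5 + (-2203*E + 1911*B)/5 = -5 + (-2203*E/5 + 1911*B/5) = -5 - 2203*E/5 + 1911*B/5)
a(C, O) = (-238 + O)*(449 + C)
a((-272 - 190) - 2*13, 1622) - Z(-2150, 162) = (-106862 - 238*((-272 - 190) - 2*13) + 449*1622 + ((-272 - 190) - 2*13)*1622) - (-5 - 2203/5*162 + (1911/5)*(-2150)) = (-106862 - 238*(-462 - 26) + 728278 + (-462 - 26)*1622) - (-5 - 356886/5 - 821730) = (-106862 - 238*(-488) + 728278 - 488*1622) - 1*(-4465561/5) = (-106862 + 116144 + 728278 - 791536) + 4465561/5 = -53976 + 4465561/5 = 4195681/5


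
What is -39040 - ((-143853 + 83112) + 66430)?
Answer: -44729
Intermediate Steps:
-39040 - ((-143853 + 83112) + 66430) = -39040 - (-60741 + 66430) = -39040 - 1*5689 = -39040 - 5689 = -44729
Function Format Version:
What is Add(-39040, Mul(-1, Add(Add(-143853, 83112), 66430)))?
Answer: -44729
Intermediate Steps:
Add(-39040, Mul(-1, Add(Add(-143853, 83112), 66430))) = Add(-39040, Mul(-1, Add(-60741, 66430))) = Add(-39040, Mul(-1, 5689)) = Add(-39040, -5689) = -44729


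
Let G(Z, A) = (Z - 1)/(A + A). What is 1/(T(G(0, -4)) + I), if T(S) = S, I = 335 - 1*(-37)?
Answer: 8/2977 ≈ 0.0026873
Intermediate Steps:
G(Z, A) = (-1 + Z)/(2*A) (G(Z, A) = (-1 + Z)/((2*A)) = (-1 + Z)*(1/(2*A)) = (-1 + Z)/(2*A))
I = 372 (I = 335 + 37 = 372)
1/(T(G(0, -4)) + I) = 1/((½)*(-1 + 0)/(-4) + 372) = 1/((½)*(-¼)*(-1) + 372) = 1/(⅛ + 372) = 1/(2977/8) = 8/2977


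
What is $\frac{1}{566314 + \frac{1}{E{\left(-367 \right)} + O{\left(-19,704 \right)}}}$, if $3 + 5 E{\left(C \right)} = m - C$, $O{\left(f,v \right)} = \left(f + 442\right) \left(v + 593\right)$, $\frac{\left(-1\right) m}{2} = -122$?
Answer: $\frac{2743763}{1553831399587} \approx 1.7658 \cdot 10^{-6}$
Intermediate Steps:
$m = 244$ ($m = \left(-2\right) \left(-122\right) = 244$)
$O{\left(f,v \right)} = \left(442 + f\right) \left(593 + v\right)$
$E{\left(C \right)} = \frac{241}{5} - \frac{C}{5}$ ($E{\left(C \right)} = - \frac{3}{5} + \frac{244 - C}{5} = - \frac{3}{5} - \left(- \frac{244}{5} + \frac{C}{5}\right) = \frac{241}{5} - \frac{C}{5}$)
$\frac{1}{566314 + \frac{1}{E{\left(-367 \right)} + O{\left(-19,704 \right)}}} = \frac{1}{566314 + \frac{1}{\left(\frac{241}{5} - - \frac{367}{5}\right) + \left(262106 + 442 \cdot 704 + 593 \left(-19\right) - 13376\right)}} = \frac{1}{566314 + \frac{1}{\left(\frac{241}{5} + \frac{367}{5}\right) + \left(262106 + 311168 - 11267 - 13376\right)}} = \frac{1}{566314 + \frac{1}{\frac{608}{5} + 548631}} = \frac{1}{566314 + \frac{1}{\frac{2743763}{5}}} = \frac{1}{566314 + \frac{5}{2743763}} = \frac{1}{\frac{1553831399587}{2743763}} = \frac{2743763}{1553831399587}$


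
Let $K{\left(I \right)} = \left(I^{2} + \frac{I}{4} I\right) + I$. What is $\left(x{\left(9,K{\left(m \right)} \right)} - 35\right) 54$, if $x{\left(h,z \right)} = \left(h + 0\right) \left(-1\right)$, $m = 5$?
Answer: $-2376$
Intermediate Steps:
$K{\left(I \right)} = I + \frac{5 I^{2}}{4}$ ($K{\left(I \right)} = \left(I^{2} + I \frac{1}{4} I\right) + I = \left(I^{2} + \frac{I}{4} I\right) + I = \left(I^{2} + \frac{I^{2}}{4}\right) + I = \frac{5 I^{2}}{4} + I = I + \frac{5 I^{2}}{4}$)
$x{\left(h,z \right)} = - h$ ($x{\left(h,z \right)} = h \left(-1\right) = - h$)
$\left(x{\left(9,K{\left(m \right)} \right)} - 35\right) 54 = \left(\left(-1\right) 9 - 35\right) 54 = \left(-9 - 35\right) 54 = \left(-44\right) 54 = -2376$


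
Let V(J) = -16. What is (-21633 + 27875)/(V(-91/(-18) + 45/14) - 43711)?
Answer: -6242/43727 ≈ -0.14275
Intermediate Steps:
(-21633 + 27875)/(V(-91/(-18) + 45/14) - 43711) = (-21633 + 27875)/(-16 - 43711) = 6242/(-43727) = 6242*(-1/43727) = -6242/43727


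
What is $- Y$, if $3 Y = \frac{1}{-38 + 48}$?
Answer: $- \frac{1}{30} \approx -0.033333$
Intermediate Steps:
$Y = \frac{1}{30}$ ($Y = \frac{1}{3 \left(-38 + 48\right)} = \frac{1}{3 \cdot 10} = \frac{1}{3} \cdot \frac{1}{10} = \frac{1}{30} \approx 0.033333$)
$- Y = \left(-1\right) \frac{1}{30} = - \frac{1}{30}$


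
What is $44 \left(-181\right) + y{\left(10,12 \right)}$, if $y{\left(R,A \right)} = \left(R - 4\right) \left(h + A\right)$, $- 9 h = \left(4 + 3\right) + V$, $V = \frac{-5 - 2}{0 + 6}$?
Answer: $- \frac{71063}{9} \approx -7895.9$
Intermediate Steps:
$V = - \frac{7}{6} \approx -1.1667$
$h = - \frac{35}{54}$ ($h = - \frac{\left(4 + 3\right) - \frac{7}{6}}{9} = - \frac{7 - \frac{7}{6}}{9} = \left(- \frac{1}{9}\right) \frac{35}{6} = - \frac{35}{54} \approx -0.64815$)
$y{\left(R,A \right)} = \left(-4 + R\right) \left(- \frac{35}{54} + A\right)$ ($y{\left(R,A \right)} = \left(R - 4\right) \left(- \frac{35}{54} + A\right) = \left(-4 + R\right) \left(- \frac{35}{54} + A\right)$)
$44 \left(-181\right) + y{\left(10,12 \right)} = 44 \left(-181\right) + \left(\frac{70}{27} - 48 - \frac{175}{27} + 12 \cdot 10\right) = -7964 + \left(\frac{70}{27} - 48 - \frac{175}{27} + 120\right) = -7964 + \frac{613}{9} = - \frac{71063}{9}$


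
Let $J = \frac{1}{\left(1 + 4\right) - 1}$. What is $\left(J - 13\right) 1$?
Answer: $- \frac{51}{4} \approx -12.75$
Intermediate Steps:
$J = \frac{1}{4}$ ($J = \frac{1}{5 - 1} = \frac{1}{4} \approx 0.25$)
$\left(J - 13\right) 1 = \left(\frac{1}{4} - 13\right) 1 = \left(- \frac{51}{4}\right) 1 = - \frac{51}{4}$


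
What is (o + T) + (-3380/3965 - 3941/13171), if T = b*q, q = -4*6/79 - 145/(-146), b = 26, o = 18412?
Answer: 85387622529446/4633386577 ≈ 18429.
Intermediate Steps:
q = 7951/11534 (q = -24*1/79 - 145*(-1/146) = -24/79 + 145/146 = 7951/11534 ≈ 0.68935)
T = 103363/5767 (T = 26*(7951/11534) = 103363/5767 ≈ 17.923)
(o + T) + (-3380/3965 - 3941/13171) = (18412 + 103363/5767) + (-3380/3965 - 3941/13171) = 106285367/5767 + (-3380*1/3965 - 3941*1/13171) = 106285367/5767 + (-52/61 - 3941/13171) = 106285367/5767 - 925293/803431 = 85387622529446/4633386577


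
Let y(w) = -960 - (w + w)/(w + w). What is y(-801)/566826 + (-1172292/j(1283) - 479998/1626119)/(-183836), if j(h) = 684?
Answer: 12280816888012487/1609741921526829948 ≈ 0.0076291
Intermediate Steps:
y(w) = -961 (y(w) = -960 - 2*w/(2*w) = -960 - 2*w*1/(2*w) = -960 - 1*1 = -960 - 1 = -961)
y(-801)/566826 + (-1172292/j(1283) - 479998/1626119)/(-183836) = -961/566826 + (-1172292/684 - 479998/1626119)/(-183836) = -961*1/566826 + (-1172292*1/684 - 479998*1/1626119)*(-1/183836) = -961/566826 + (-97691/57 - 479998/1626119)*(-1/183836) = -961/566826 - 158884551115/92688783*(-1/183836) = -961/566826 + 158884551115/17039535111588 = 12280816888012487/1609741921526829948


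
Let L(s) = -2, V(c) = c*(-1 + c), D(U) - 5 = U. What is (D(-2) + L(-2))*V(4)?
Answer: 12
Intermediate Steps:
D(U) = 5 + U
(D(-2) + L(-2))*V(4) = ((5 - 2) - 2)*(4*(-1 + 4)) = (3 - 2)*(4*3) = 1*12 = 12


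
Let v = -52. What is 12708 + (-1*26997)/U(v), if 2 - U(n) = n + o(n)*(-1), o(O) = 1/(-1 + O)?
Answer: 34926747/2861 ≈ 12208.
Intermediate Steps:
U(n) = 2 + 1/(-1 + n) - n (U(n) = 2 - (n - 1/(-1 + n)) = 2 + (1/(-1 + n) - n) = 2 + 1/(-1 + n) - n)
12708 + (-1*26997)/U(v) = 12708 + (-1*26997)/(((1 + (-1 - 52)*(2 - 1*(-52)))/(-1 - 52))) = 12708 - 26997*(-53/(1 - 53*(2 + 52))) = 12708 - 26997*(-53/(1 - 53*54)) = 12708 - 26997*(-53/(1 - 2862)) = 12708 - 26997/((-1/53*(-2861))) = 12708 - 26997/2861/53 = 12708 - 26997*53/2861 = 12708 - 1430841/2861 = 34926747/2861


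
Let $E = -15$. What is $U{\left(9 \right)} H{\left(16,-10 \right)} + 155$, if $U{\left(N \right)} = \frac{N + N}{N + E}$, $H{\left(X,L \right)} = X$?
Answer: $107$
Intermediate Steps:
$U{\left(N \right)} = \frac{2 N}{-15 + N}$ ($U{\left(N \right)} = \frac{N + N}{N - 15} = \frac{2 N}{-15 + N}$)
$U{\left(9 \right)} H{\left(16,-10 \right)} + 155 = 2 \cdot 9 \frac{1}{-15 + 9} \cdot 16 + 155 = 2 \cdot 9 \frac{1}{-6} \cdot 16 + 155 = 2 \cdot 9 \left(- \frac{1}{6}\right) 16 + 155 = \left(-3\right) 16 + 155 = -48 + 155 = 107$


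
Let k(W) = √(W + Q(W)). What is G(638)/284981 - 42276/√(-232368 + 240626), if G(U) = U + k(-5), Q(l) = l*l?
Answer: 638/284981 - 21138*√8258/4129 + 2*√5/284981 ≈ -465.22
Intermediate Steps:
Q(l) = l²
k(W) = √(W + W²)
G(U) = U + 2*√5 (G(U) = U + √(-5*(1 - 5)) = U + √(-5*(-4)) = U + √20 = U + 2*√5)
G(638)/284981 - 42276/√(-232368 + 240626) = (638 + 2*√5)/284981 - 42276/√(-232368 + 240626) = (638 + 2*√5)*(1/284981) - 42276*√8258/8258 = (638/284981 + 2*√5/284981) - 21138*√8258/4129 = 638/284981 - 21138*√8258/4129 + 2*√5/284981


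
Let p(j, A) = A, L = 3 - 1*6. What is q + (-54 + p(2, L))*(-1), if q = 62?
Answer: 119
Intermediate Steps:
L = -3 (L = 3 - 6 = -3)
q + (-54 + p(2, L))*(-1) = 62 + (-54 - 3)*(-1) = 62 - 57*(-1) = 62 + 57 = 119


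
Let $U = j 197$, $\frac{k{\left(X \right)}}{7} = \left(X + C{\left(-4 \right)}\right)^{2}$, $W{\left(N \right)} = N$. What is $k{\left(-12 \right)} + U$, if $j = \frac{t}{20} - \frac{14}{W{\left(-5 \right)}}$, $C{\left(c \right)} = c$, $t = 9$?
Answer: $\frac{9729}{4} \approx 2432.3$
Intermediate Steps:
$j = \frac{13}{4}$ ($j = \frac{9}{20} - \frac{14}{-5} = 9 \cdot \frac{1}{20} - - \frac{14}{5} = \frac{9}{20} + \frac{14}{5} = \frac{13}{4} \approx 3.25$)
$k{\left(X \right)} = 7 \left(-4 + X\right)^{2}$ ($k{\left(X \right)} = 7 \left(X - 4\right)^{2} = 7 \left(-4 + X\right)^{2}$)
$U = \frac{2561}{4}$ ($U = \frac{13}{4} \cdot 197 = \frac{2561}{4} \approx 640.25$)
$k{\left(-12 \right)} + U = 7 \left(-4 - 12\right)^{2} + \frac{2561}{4} = 7 \left(-16\right)^{2} + \frac{2561}{4} = 7 \cdot 256 + \frac{2561}{4} = 1792 + \frac{2561}{4} = \frac{9729}{4}$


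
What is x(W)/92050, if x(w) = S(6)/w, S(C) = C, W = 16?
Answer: 3/736400 ≈ 4.0739e-6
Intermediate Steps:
x(w) = 6/w
x(W)/92050 = (6/16)/92050 = (6*(1/16))*(1/92050) = (3/8)*(1/92050) = 3/736400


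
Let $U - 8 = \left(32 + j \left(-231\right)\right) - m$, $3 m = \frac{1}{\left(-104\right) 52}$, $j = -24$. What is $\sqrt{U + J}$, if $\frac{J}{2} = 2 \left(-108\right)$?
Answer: $\frac{\sqrt{501516294}}{312} \approx 71.777$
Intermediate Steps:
$J = -432$ ($J = 2 \cdot 2 \left(-108\right) = 2 \left(-216\right) = -432$)
$m = - \frac{1}{16224}$ ($m = \frac{1}{3 \left(\left(-104\right) 52\right)} = \frac{1}{3 \left(-5408\right)} = \frac{1}{3} \left(- \frac{1}{5408}\right) = - \frac{1}{16224} \approx -6.1637 \cdot 10^{-5}$)
$U = \frac{90594817}{16224}$ ($U = 8 + \left(\left(32 - -5544\right) - - \frac{1}{16224}\right) = 8 + \left(\left(32 + 5544\right) + \frac{1}{16224}\right) = 8 + \left(5576 + \frac{1}{16224}\right) = 8 + \frac{90465025}{16224} = \frac{90594817}{16224} \approx 5584.0$)
$\sqrt{U + J} = \sqrt{\frac{90594817}{16224} - 432} = \sqrt{\frac{83586049}{16224}} = \frac{\sqrt{501516294}}{312}$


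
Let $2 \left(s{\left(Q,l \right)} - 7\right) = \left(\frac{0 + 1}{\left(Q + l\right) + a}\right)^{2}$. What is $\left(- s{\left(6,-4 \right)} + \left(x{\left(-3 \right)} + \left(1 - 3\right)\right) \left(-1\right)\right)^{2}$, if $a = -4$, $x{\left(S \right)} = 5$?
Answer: $\frac{6561}{64} \approx 102.52$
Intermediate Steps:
$s{\left(Q,l \right)} = 7 + \frac{1}{2 \left(-4 + Q + l\right)^{2}}$ ($s{\left(Q,l \right)} = 7 + \frac{\left(\frac{0 + 1}{\left(Q + l\right) - 4}\right)^{2}}{2} = 7 + \frac{\left(1 \frac{1}{-4 + Q + l}\right)^{2}}{2} = 7 + \frac{\left(\frac{1}{-4 + Q + l}\right)^{2}}{2} = 7 + \frac{1}{2 \left(-4 + Q + l\right)^{2}}$)
$\left(- s{\left(6,-4 \right)} + \left(x{\left(-3 \right)} + \left(1 - 3\right)\right) \left(-1\right)\right)^{2} = \left(- (7 + \frac{1}{2 \left(-4 + 6 - 4\right)^{2}}) + \left(5 + \left(1 - 3\right)\right) \left(-1\right)\right)^{2} = \left(- (7 + \frac{1}{2 \cdot 4}) + \left(5 + \left(1 - 3\right)\right) \left(-1\right)\right)^{2} = \left(- (7 + \frac{1}{2} \cdot \frac{1}{4}) + \left(5 - 2\right) \left(-1\right)\right)^{2} = \left(- (7 + \frac{1}{8}) + 3 \left(-1\right)\right)^{2} = \left(\left(-1\right) \frac{57}{8} - 3\right)^{2} = \left(- \frac{57}{8} - 3\right)^{2} = \left(- \frac{81}{8}\right)^{2} = \frac{6561}{64}$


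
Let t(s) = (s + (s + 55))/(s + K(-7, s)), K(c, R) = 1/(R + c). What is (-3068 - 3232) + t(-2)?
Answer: -120159/19 ≈ -6324.2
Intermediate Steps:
t(s) = (55 + 2*s)/(s + 1/(-7 + s)) (t(s) = (s + (s + 55))/(s + 1/(s - 7)) = (s + (55 + s))/(s + 1/(-7 + s)) = (55 + 2*s)/(s + 1/(-7 + s)))
(-3068 - 3232) + t(-2) = (-3068 - 3232) + (-7 - 2)*(55 + 2*(-2))/(1 - 2*(-7 - 2)) = -6300 - 9*(55 - 4)/(1 - 2*(-9)) = -6300 - 9*51/(1 + 18) = -6300 - 9*51/19 = -6300 + (1/19)*(-9)*51 = -6300 - 459/19 = -120159/19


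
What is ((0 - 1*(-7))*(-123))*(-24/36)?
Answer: 574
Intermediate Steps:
((0 - 1*(-7))*(-123))*(-24/36) = ((0 + 7)*(-123))*(-24*1/36) = (7*(-123))*(-⅔) = -861*(-⅔) = 574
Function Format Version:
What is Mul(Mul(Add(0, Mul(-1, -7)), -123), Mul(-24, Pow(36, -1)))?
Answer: 574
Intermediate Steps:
Mul(Mul(Add(0, Mul(-1, -7)), -123), Mul(-24, Pow(36, -1))) = Mul(Mul(Add(0, 7), -123), Mul(-24, Rational(1, 36))) = Mul(Mul(7, -123), Rational(-2, 3)) = Mul(-861, Rational(-2, 3)) = 574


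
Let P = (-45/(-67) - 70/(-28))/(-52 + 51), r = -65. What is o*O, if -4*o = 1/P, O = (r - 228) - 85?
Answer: -12663/425 ≈ -29.795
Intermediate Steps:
P = -425/134 (P = (-45*(-1/67) - 70*(-1/28))/(-1) = (45/67 + 5/2)*(-1) = (425/134)*(-1) = -425/134 ≈ -3.1716)
O = -378 (O = (-65 - 228) - 85 = -293 - 85 = -378)
o = 67/850 (o = -1/(4*(-425/134)) = -¼*(-134/425) = 67/850 ≈ 0.078824)
o*O = (67/850)*(-378) = -12663/425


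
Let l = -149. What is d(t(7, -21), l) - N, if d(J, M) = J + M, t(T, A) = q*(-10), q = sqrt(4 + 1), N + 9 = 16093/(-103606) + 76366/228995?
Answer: -3325762595061/23725255970 - 10*sqrt(5) ≈ -162.54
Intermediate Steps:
N = -209300544469/23725255970 (N = -9 + (16093/(-103606) + 76366/228995) = -9 + (16093*(-1/103606) + 76366*(1/228995)) = -9 + (-16093/103606 + 76366/228995) = -9 + 4226759261/23725255970 = -209300544469/23725255970 ≈ -8.8218)
q = sqrt(5) ≈ 2.2361
t(T, A) = -10*sqrt(5) (t(T, A) = sqrt(5)*(-10) = -10*sqrt(5))
d(t(7, -21), l) - N = (-10*sqrt(5) - 149) - 1*(-209300544469/23725255970) = (-149 - 10*sqrt(5)) + 209300544469/23725255970 = -3325762595061/23725255970 - 10*sqrt(5)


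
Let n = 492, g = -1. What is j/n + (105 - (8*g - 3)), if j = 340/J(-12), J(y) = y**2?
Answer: 2054677/17712 ≈ 116.00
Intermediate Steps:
j = 85/36 (j = 340/((-12)**2) = 340/144 = 340*(1/144) = 85/36 ≈ 2.3611)
j/n + (105 - (8*g - 3)) = (85/36)/492 + (105 - (8*(-1) - 3)) = (85/36)*(1/492) + (105 - (-8 - 3)) = 85/17712 + (105 - 1*(-11)) = 85/17712 + (105 + 11) = 85/17712 + 116 = 2054677/17712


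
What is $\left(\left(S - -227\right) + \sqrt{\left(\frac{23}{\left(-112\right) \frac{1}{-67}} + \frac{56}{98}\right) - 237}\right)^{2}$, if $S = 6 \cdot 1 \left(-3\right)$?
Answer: $\frac{4867333}{112} + \frac{627 i \sqrt{19397}}{14} \approx 43458.0 + 6237.4 i$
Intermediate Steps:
$S = -18$ ($S = 6 \left(-3\right) = -18$)
$\left(\left(S - -227\right) + \sqrt{\left(\frac{23}{\left(-112\right) \frac{1}{-67}} + \frac{56}{98}\right) - 237}\right)^{2} = \left(\left(-18 - -227\right) + \sqrt{\left(\frac{23}{\left(-112\right) \frac{1}{-67}} + \frac{56}{98}\right) - 237}\right)^{2} = \left(\left(-18 + 227\right) + \sqrt{\left(\frac{23}{\left(-112\right) \left(- \frac{1}{67}\right)} + 56 \cdot \frac{1}{98}\right) - 237}\right)^{2} = \left(209 + \sqrt{\left(\frac{23}{\frac{112}{67}} + \frac{4}{7}\right) - 237}\right)^{2} = \left(209 + \sqrt{\left(23 \cdot \frac{67}{112} + \frac{4}{7}\right) - 237}\right)^{2} = \left(209 + \sqrt{\left(\frac{1541}{112} + \frac{4}{7}\right) - 237}\right)^{2} = \left(209 + \sqrt{\frac{1605}{112} - 237}\right)^{2} = \left(209 + \sqrt{- \frac{24939}{112}}\right)^{2} = \left(209 + \frac{3 i \sqrt{19397}}{28}\right)^{2}$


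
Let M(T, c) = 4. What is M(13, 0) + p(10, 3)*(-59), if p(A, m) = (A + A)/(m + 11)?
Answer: -562/7 ≈ -80.286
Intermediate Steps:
p(A, m) = 2*A/(11 + m) (p(A, m) = (2*A)/(11 + m) = 2*A/(11 + m))
M(13, 0) + p(10, 3)*(-59) = 4 + (2*10/(11 + 3))*(-59) = 4 + (2*10/14)*(-59) = 4 + (2*10*(1/14))*(-59) = 4 + (10/7)*(-59) = 4 - 590/7 = -562/7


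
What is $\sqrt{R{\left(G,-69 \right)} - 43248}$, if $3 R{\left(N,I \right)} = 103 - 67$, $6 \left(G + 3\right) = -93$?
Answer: $6 i \sqrt{1201} \approx 207.93 i$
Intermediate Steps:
$G = - \frac{37}{2}$ ($G = -3 + \frac{1}{6} \left(-93\right) = -3 - \frac{31}{2} = - \frac{37}{2} \approx -18.5$)
$R{\left(N,I \right)} = 12$ ($R{\left(N,I \right)} = \frac{103 - 67}{3} = \frac{1}{3} \cdot 36 = 12$)
$\sqrt{R{\left(G,-69 \right)} - 43248} = \sqrt{12 - 43248} = \sqrt{-43236} = 6 i \sqrt{1201}$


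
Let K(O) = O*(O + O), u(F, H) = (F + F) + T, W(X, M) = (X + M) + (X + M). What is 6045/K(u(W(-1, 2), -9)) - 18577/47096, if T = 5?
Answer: 46947641/1271592 ≈ 36.920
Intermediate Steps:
W(X, M) = 2*M + 2*X (W(X, M) = (M + X) + (M + X) = 2*M + 2*X)
u(F, H) = 5 + 2*F (u(F, H) = (F + F) + 5 = 2*F + 5 = 5 + 2*F)
K(O) = 2*O**2 (K(O) = O*(2*O) = 2*O**2)
6045/K(u(W(-1, 2), -9)) - 18577/47096 = 6045/((2*(5 + 2*(2*2 + 2*(-1)))**2)) - 18577/47096 = 6045/((2*(5 + 2*(4 - 2))**2)) - 18577*1/47096 = 6045/((2*(5 + 2*2)**2)) - 18577/47096 = 6045/((2*(5 + 4)**2)) - 18577/47096 = 6045/((2*9**2)) - 18577/47096 = 6045/((2*81)) - 18577/47096 = 6045/162 - 18577/47096 = 6045*(1/162) - 18577/47096 = 2015/54 - 18577/47096 = 46947641/1271592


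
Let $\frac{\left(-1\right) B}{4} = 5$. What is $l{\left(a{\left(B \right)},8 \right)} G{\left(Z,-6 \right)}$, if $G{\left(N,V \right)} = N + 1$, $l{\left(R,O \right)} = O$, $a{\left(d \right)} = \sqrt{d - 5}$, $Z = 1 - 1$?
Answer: $8$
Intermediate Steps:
$Z = 0$ ($Z = 1 - 1 = 0$)
$B = -20$ ($B = \left(-4\right) 5 = -20$)
$a{\left(d \right)} = \sqrt{-5 + d}$
$G{\left(N,V \right)} = 1 + N$
$l{\left(a{\left(B \right)},8 \right)} G{\left(Z,-6 \right)} = 8 \left(1 + 0\right) = 8 \cdot 1 = 8$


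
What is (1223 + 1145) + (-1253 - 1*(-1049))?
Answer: 2164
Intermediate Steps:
(1223 + 1145) + (-1253 - 1*(-1049)) = 2368 + (-1253 + 1049) = 2368 - 204 = 2164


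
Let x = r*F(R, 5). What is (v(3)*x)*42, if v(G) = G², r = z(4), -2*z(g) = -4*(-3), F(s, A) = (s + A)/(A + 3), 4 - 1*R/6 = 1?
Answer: -13041/2 ≈ -6520.5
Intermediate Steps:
R = 18 (R = 24 - 6*1 = 24 - 6 = 18)
F(s, A) = (A + s)/(3 + A)
z(g) = -6 (z(g) = -(-2)*(-3) = -½*12 = -6)
r = -6
x = -69/4 (x = -6*(5 + 18)/(3 + 5) = -6*23/8 = -69/4 ≈ -17.250)
(v(3)*x)*42 = (3²*(-69/4))*42 = (9*(-69/4))*42 = -621/4*42 = -13041/2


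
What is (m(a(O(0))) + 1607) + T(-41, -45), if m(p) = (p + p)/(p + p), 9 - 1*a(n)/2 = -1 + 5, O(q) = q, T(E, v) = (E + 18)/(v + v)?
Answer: 144743/90 ≈ 1608.3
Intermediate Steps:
T(E, v) = (18 + E)/(2*v) (T(E, v) = (18 + E)/((2*v)) = (18 + E)*(1/(2*v)) = (18 + E)/(2*v))
a(n) = 10 (a(n) = 18 - 2*(-1 + 5) = 18 - 2*4 = 18 - 8 = 10)
m(p) = 1 (m(p) = (2*p)/((2*p)) = (2*p)*(1/(2*p)) = 1)
(m(a(O(0))) + 1607) + T(-41, -45) = (1 + 1607) + (½)*(18 - 41)/(-45) = 1608 + (½)*(-1/45)*(-23) = 1608 + 23/90 = 144743/90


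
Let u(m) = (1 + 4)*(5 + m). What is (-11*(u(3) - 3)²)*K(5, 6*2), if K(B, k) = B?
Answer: -75295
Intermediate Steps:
u(m) = 25 + 5*m (u(m) = 5*(5 + m) = 25 + 5*m)
(-11*(u(3) - 3)²)*K(5, 6*2) = -11*((25 + 5*3) - 3)²*5 = -11*((25 + 15) - 3)²*5 = -11*(40 - 3)²*5 = -11*37²*5 = -11*1369*5 = -15059*5 = -75295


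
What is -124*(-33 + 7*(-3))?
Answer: 6696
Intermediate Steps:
-124*(-33 + 7*(-3)) = -124*(-33 - 21) = -124*(-54) = 6696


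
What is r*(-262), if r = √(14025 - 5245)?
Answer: -524*√2195 ≈ -24550.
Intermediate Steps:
r = 2*√2195 (r = √8780 = 2*√2195 ≈ 93.702)
r*(-262) = (2*√2195)*(-262) = -524*√2195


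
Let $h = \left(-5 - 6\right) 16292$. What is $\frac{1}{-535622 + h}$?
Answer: $- \frac{1}{714834} \approx -1.3989 \cdot 10^{-6}$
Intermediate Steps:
$h = -179212$ ($h = \left(-11\right) 16292 = -179212$)
$\frac{1}{-535622 + h} = \frac{1}{-535622 - 179212} = \frac{1}{-714834} = - \frac{1}{714834}$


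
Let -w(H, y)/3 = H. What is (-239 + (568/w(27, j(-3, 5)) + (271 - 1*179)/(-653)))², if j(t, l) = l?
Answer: 169514749367089/2797669449 ≈ 60591.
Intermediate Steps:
w(H, y) = -3*H
(-239 + (568/w(27, j(-3, 5)) + (271 - 1*179)/(-653)))² = (-239 + (568/((-3*27)) + (271 - 1*179)/(-653)))² = (-239 + (568/(-81) + (271 - 179)*(-1/653)))² = (-239 + (568*(-1/81) + 92*(-1/653)))² = (-239 + (-568/81 - 92/653))² = (-239 - 378356/52893)² = (-13019783/52893)² = 169514749367089/2797669449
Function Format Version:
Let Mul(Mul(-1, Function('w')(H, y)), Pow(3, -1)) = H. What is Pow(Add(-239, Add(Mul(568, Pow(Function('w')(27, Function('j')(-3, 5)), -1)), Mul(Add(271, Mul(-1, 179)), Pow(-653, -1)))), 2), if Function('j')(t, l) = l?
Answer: Rational(169514749367089, 2797669449) ≈ 60591.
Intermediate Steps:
Function('w')(H, y) = Mul(-3, H)
Pow(Add(-239, Add(Mul(568, Pow(Function('w')(27, Function('j')(-3, 5)), -1)), Mul(Add(271, Mul(-1, 179)), Pow(-653, -1)))), 2) = Pow(Add(-239, Add(Mul(568, Pow(Mul(-3, 27), -1)), Mul(Add(271, Mul(-1, 179)), Pow(-653, -1)))), 2) = Pow(Add(-239, Add(Mul(568, Pow(-81, -1)), Mul(Add(271, -179), Rational(-1, 653)))), 2) = Pow(Add(-239, Add(Mul(568, Rational(-1, 81)), Mul(92, Rational(-1, 653)))), 2) = Pow(Add(-239, Add(Rational(-568, 81), Rational(-92, 653))), 2) = Pow(Add(-239, Rational(-378356, 52893)), 2) = Pow(Rational(-13019783, 52893), 2) = Rational(169514749367089, 2797669449)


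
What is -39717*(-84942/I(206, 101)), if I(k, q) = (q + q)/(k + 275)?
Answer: 811360760067/101 ≈ 8.0333e+9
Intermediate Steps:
I(k, q) = 2*q/(275 + k) (I(k, q) = (2*q)/(275 + k) = 2*q/(275 + k))
-39717*(-84942/I(206, 101)) = -39717/((2*101/(275 + 206))/(-84942)) = -39717/((2*101/481)*(-1/84942)) = -39717/((2*101*(1/481))*(-1/84942)) = -39717/((202/481)*(-1/84942)) = -39717/(-101/20428551) = -39717*(-20428551/101) = 811360760067/101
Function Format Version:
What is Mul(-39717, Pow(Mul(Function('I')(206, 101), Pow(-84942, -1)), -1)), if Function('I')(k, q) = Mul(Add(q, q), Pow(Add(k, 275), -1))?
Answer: Rational(811360760067, 101) ≈ 8.0333e+9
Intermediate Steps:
Function('I')(k, q) = Mul(2, q, Pow(Add(275, k), -1)) (Function('I')(k, q) = Mul(Mul(2, q), Pow(Add(275, k), -1)) = Mul(2, q, Pow(Add(275, k), -1)))
Mul(-39717, Pow(Mul(Function('I')(206, 101), Pow(-84942, -1)), -1)) = Mul(-39717, Pow(Mul(Mul(2, 101, Pow(Add(275, 206), -1)), Pow(-84942, -1)), -1)) = Mul(-39717, Pow(Mul(Mul(2, 101, Pow(481, -1)), Rational(-1, 84942)), -1)) = Mul(-39717, Pow(Mul(Mul(2, 101, Rational(1, 481)), Rational(-1, 84942)), -1)) = Mul(-39717, Pow(Mul(Rational(202, 481), Rational(-1, 84942)), -1)) = Mul(-39717, Pow(Rational(-101, 20428551), -1)) = Mul(-39717, Rational(-20428551, 101)) = Rational(811360760067, 101)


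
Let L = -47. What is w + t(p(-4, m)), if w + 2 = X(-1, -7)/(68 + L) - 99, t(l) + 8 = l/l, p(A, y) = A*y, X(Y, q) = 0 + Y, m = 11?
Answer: -2269/21 ≈ -108.05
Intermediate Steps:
X(Y, q) = Y
t(l) = -7 (t(l) = -8 + l/l = -8 + 1 = -7)
w = -2122/21 (w = -2 + (-1/(68 - 47) - 99) = -2 + (-1/21 - 99) = -2 - 2080/21 = -2122/21 ≈ -101.05)
w + t(p(-4, m)) = -2122/21 - 7 = -2269/21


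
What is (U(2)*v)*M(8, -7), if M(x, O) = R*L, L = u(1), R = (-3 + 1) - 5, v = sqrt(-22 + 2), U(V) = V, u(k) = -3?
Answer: 84*I*sqrt(5) ≈ 187.83*I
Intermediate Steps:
v = 2*I*sqrt(5) (v = sqrt(-20) = 2*I*sqrt(5) ≈ 4.4721*I)
R = -7 (R = -2 - 5 = -7)
L = -3
M(x, O) = 21 (M(x, O) = -7*(-3) = 21)
(U(2)*v)*M(8, -7) = (2*(2*I*sqrt(5)))*21 = (4*I*sqrt(5))*21 = 84*I*sqrt(5)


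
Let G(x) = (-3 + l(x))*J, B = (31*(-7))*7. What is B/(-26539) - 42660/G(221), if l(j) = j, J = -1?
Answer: 566242441/2892751 ≈ 195.75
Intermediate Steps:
B = -1519 (B = -217*7 = -1519)
G(x) = 3 - x (G(x) = (-3 + x)*(-1) = 3 - x)
B/(-26539) - 42660/G(221) = -1519/(-26539) - 42660/(3 - 1*221) = -1519*(-1/26539) - 42660/(3 - 221) = 1519/26539 - 42660/(-218) = 1519/26539 - 42660*(-1/218) = 1519/26539 + 21330/109 = 566242441/2892751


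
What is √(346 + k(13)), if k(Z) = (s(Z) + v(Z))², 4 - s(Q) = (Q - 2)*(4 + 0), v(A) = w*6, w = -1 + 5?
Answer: √602 ≈ 24.536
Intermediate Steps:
w = 4
v(A) = 24 (v(A) = 4*6 = 24)
s(Q) = 12 - 4*Q (s(Q) = 4 - (Q - 2)*(4 + 0) = 4 - (-2 + Q)*4 = 4 - (-8 + 4*Q) = 4 + (8 - 4*Q) = 12 - 4*Q)
k(Z) = (36 - 4*Z)² (k(Z) = ((12 - 4*Z) + 24)² = (36 - 4*Z)²)
√(346 + k(13)) = √(346 + 16*(-9 + 13)²) = √(346 + 16*4²) = √(346 + 16*16) = √(346 + 256) = √602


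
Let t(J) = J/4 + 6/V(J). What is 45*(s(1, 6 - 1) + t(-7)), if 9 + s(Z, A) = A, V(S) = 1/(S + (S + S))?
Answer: -23715/4 ≈ -5928.8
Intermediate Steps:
V(S) = 1/(3*S) (V(S) = 1/(S + 2*S) = 1/(3*S))
s(Z, A) = -9 + A
t(J) = 73*J/4 (t(J) = J/4 + 6/((1/(3*J))) = J*(1/4) + 6*(3*J) = J/4 + 18*J = 73*J/4)
45*(s(1, 6 - 1) + t(-7)) = 45*((-9 + (6 - 1)) + (73/4)*(-7)) = 45*((-9 + 5) - 511/4) = 45*(-4 - 511/4) = 45*(-527/4) = -23715/4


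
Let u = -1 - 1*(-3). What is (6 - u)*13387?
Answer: 53548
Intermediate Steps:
u = 2 (u = -1 + 3 = 2)
(6 - u)*13387 = (6 - 1*2)*13387 = (6 - 2)*13387 = 4*13387 = 53548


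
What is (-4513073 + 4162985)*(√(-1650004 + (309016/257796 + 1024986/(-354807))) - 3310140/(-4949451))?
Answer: -128760032480/549939 - 233392*I*√32875482694143497301201/94102701 ≈ -2.3414e+5 - 4.497e+8*I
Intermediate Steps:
(-4513073 + 4162985)*(√(-1650004 + (309016/257796 + 1024986/(-354807))) - 3310140/(-4949451)) = -350088*(√(-1650004 + (309016*(1/257796) + 1024986*(-1/354807))) - 3310140*(-1/4949451)) = -350088*(√(-1650004 + (77254/64449 - 341662/118269)) + 1103380/1649817) = -350088*(√(-1650004 - 1431446768/846924309) + 1103380/1649817) = -350088*(√(-1397429928994004/846924309) + 1103380/1649817) = -350088*(2*I*√32875482694143497301201/282308103 + 1103380/1649817) = -350088*(1103380/1649817 + 2*I*√32875482694143497301201/282308103) = -128760032480/549939 - 233392*I*√32875482694143497301201/94102701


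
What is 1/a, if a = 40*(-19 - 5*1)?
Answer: -1/960 ≈ -0.0010417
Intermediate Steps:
a = -960 (a = 40*(-19 - 5) = 40*(-24) = -960)
1/a = 1/(-960) = -1/960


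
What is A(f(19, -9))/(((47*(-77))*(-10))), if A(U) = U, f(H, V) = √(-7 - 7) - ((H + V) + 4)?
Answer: -1/2585 + I*√14/36190 ≈ -0.00038685 + 0.00010339*I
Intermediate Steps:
f(H, V) = -4 - H - V + I*√14 (f(H, V) = √(-14) - (4 + H + V) = I*√14 + (-4 - H - V) = -4 - H - V + I*√14)
A(f(19, -9))/(((47*(-77))*(-10))) = (-4 - 1*19 - 1*(-9) + I*√14)/(((47*(-77))*(-10))) = (-4 - 19 + 9 + I*√14)/((-3619*(-10))) = (-14 + I*√14)/36190 = (-14 + I*√14)*(1/36190) = -1/2585 + I*√14/36190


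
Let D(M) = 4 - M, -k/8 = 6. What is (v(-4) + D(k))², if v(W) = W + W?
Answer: 1936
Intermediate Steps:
k = -48 (k = -8*6 = -48)
v(W) = 2*W
(v(-4) + D(k))² = (2*(-4) + (4 - 1*(-48)))² = (-8 + (4 + 48))² = (-8 + 52)² = 44² = 1936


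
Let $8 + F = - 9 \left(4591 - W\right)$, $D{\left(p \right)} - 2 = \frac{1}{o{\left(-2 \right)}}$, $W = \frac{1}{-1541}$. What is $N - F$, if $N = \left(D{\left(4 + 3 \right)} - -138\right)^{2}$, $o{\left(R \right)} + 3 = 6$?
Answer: $\frac{846292625}{13869} \approx 61020.0$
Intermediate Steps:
$W = - \frac{1}{1541} \approx -0.00064893$
$o{\left(R \right)} = 3$ ($o{\left(R \right)} = -3 + 6 = 3$)
$D{\left(p \right)} = \frac{7}{3}$ ($D{\left(p \right)} = 2 + \frac{1}{3} = \frac{7}{3}$)
$N = \frac{177241}{9}$ ($N = \left(\frac{7}{3} - -138\right)^{2} = \left(\frac{7}{3} + 138\right)^{2} = \left(\frac{421}{3}\right)^{2} = \frac{177241}{9} \approx 19693.0$)
$F = - \frac{63684916}{1541}$ ($F = -8 - 9 \left(4591 - - \frac{1}{1541}\right) = -8 - 9 \left(4591 + \frac{1}{1541}\right) = -8 - \frac{63672588}{1541} = - \frac{63684916}{1541} \approx -41327.0$)
$N - F = \frac{177241}{9} - - \frac{63684916}{1541} = \frac{177241}{9} + \frac{63684916}{1541} = \frac{846292625}{13869}$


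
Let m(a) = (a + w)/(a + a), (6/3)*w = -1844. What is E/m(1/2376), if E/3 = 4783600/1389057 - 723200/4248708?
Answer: -3219925594400/359129937710595191 ≈ -8.9659e-6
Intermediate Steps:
w = -922 (w = (1/2)*(-1844) = -922)
E = 1609962797200/163936044121 (E = 3*(4783600/1389057 - 723200/4248708) = 3*(4783600*(1/1389057) - 723200*1/4248708) = 3*(4783600/1389057 - 180800/1062177) = 3*(1609962797200/491808132363) = 1609962797200/163936044121 ≈ 9.8207)
m(a) = (-922 + a)/(2*a) (m(a) = (a - 922)/(a + a) = (-922 + a)/((2*a)) = (-922 + a)*(1/(2*a)) = (-922 + a)/(2*a))
E/m(1/2376) = 1609962797200/(163936044121*(((-922 + 1/2376)/(2*(1/2376))))) = 1609962797200/(163936044121*(((1/2)*2376*(-2190671/2376)))) = 1609962797200/(163936044121*(-2190671/2)) = (1609962797200/163936044121)*(-2/2190671) = -3219925594400/359129937710595191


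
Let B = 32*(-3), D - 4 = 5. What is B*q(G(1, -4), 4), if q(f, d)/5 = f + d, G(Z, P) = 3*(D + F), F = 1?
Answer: -16320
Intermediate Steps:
D = 9 (D = 4 + 5 = 9)
G(Z, P) = 30 (G(Z, P) = 3*(9 + 1) = 3*10 = 30)
B = -96
q(f, d) = 5*d + 5*f (q(f, d) = 5*(f + d) = 5*(d + f) = 5*d + 5*f)
B*q(G(1, -4), 4) = -96*(5*4 + 5*30) = -96*(20 + 150) = -96*170 = -16320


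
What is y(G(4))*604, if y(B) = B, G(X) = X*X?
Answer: 9664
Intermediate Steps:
G(X) = X²
y(G(4))*604 = 4²*604 = 16*604 = 9664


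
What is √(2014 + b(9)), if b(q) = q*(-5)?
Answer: √1969 ≈ 44.373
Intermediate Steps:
b(q) = -5*q
√(2014 + b(9)) = √(2014 - 5*9) = √(2014 - 45) = √1969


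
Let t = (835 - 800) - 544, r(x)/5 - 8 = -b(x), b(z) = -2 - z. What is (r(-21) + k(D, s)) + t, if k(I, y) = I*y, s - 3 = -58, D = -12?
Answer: 96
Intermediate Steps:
s = -55 (s = 3 - 58 = -55)
r(x) = 50 + 5*x (r(x) = 40 + 5*(-(-2 - x)) = 40 + 5*(2 + x) = 40 + (10 + 5*x) = 50 + 5*x)
t = -509 (t = 35 - 544 = -509)
(r(-21) + k(D, s)) + t = ((50 + 5*(-21)) - 12*(-55)) - 509 = ((50 - 105) + 660) - 509 = (-55 + 660) - 509 = 605 - 509 = 96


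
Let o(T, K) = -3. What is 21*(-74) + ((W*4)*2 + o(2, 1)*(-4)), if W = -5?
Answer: -1582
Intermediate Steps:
21*(-74) + ((W*4)*2 + o(2, 1)*(-4)) = 21*(-74) + (-5*4*2 - 3*(-4)) = -1554 + (-20*2 + 12) = -1554 + (-40 + 12) = -1554 - 28 = -1582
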